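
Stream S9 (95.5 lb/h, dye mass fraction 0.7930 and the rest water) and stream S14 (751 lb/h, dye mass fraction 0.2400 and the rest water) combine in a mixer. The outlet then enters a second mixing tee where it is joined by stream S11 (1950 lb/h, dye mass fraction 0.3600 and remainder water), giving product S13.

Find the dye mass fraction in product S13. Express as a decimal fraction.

0.3426

Overall, product flow = 2796.5 lb/h.
dye in = 95.5×0.793 + 751×0.240 + 1950×0.360 = 957.97 lb/h.
dye fraction in S13 = 0.3426.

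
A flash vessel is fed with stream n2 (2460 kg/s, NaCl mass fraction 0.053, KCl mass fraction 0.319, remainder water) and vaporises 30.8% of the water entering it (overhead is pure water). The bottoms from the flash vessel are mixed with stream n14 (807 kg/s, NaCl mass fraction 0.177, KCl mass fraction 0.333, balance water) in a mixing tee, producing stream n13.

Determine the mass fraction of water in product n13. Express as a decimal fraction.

Vapour removed = 0.308×0.628×2460 = 475.82 kg/s; concentrate = 1984.2 kg/s.
water reaching the mixer = 1069.1 (from concentrate) + 807×0.490 = 1464.5 kg/s.
Product flow = 1984.2 + 807 = 2791.2 kg/s; water fraction = 0.525.

0.525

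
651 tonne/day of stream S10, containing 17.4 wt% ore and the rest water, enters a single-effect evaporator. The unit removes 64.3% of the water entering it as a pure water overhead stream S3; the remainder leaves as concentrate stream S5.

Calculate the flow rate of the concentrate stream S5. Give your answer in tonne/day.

305.2 tonne/day

water entering = 651×0.826 = 537.73 tonne/day; overhead removed = 0.643×537.73 = 345.76 tonne/day.
Concentrate = 651 − 345.76 = 305.24 tonne/day.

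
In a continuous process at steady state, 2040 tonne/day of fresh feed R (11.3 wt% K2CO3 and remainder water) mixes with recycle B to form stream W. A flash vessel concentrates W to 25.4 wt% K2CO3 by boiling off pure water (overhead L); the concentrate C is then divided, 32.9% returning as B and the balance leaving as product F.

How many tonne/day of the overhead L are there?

Overall K2CO3 balance (none leaves overhead): K2CO3 in fresh feed = K2CO3 in product, i.e. 2040×0.113 = (1−0.329)·C·0.254.
C = 230.52/(0.254×0.671) = 1352.5 tonne/day.
Recycle B = 0.329×1352.5 = 444.99 tonne/day.
Combined feed W = 2040 + 444.99 = 2485 tonne/day.
Overhead L = W − C = 2485 − 1352.5 = 1132.4 tonne/day.

1132 tonne/day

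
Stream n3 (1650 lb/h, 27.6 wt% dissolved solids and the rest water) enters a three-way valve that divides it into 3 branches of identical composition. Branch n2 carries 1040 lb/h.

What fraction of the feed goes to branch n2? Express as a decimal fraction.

Fraction to n2 = 1040/1650 = 0.6303.

0.630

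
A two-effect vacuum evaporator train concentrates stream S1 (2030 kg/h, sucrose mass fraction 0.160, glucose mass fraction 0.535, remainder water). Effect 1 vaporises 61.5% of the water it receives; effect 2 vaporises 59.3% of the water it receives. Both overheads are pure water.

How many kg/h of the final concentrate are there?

water in feed = 2030×0.305 = 619.15 kg/h.
After stage 1: water left = (1−0.615)×619.15 = 238.37; stream total = 1649.2 kg/h.
After stage 2: water left = (1−0.593)×238.37 = 97.018; final concentrate = 1507.9 kg/h.

1508 kg/h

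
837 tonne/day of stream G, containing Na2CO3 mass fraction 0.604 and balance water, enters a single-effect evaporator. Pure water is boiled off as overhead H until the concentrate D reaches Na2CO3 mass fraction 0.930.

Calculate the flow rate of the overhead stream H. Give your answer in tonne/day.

Na2CO3 is conserved: 837×0.604 = 505.55 tonne/day all reports to the concentrate.
Concentrate = 505.55/(target fraction) = 543.6 tonne/day.
Overhead = 837 − 543.6 = 293.4 tonne/day.

293.4 tonne/day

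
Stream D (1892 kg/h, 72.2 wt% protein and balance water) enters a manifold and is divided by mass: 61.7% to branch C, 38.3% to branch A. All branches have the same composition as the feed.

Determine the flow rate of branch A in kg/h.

Branch A flow = 0.383×1892 = 724.64 kg/h.

724.6 kg/h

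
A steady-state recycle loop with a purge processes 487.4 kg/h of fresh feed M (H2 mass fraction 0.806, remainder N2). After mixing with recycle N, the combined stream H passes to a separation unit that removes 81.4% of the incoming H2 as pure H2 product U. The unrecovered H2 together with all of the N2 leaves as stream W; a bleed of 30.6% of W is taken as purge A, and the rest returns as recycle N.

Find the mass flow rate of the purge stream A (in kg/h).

120.2 kg/h

N2 enters only via M and leaves only via the purge: 487.4×0.194 = 0.306×(N2 in W), and the separation unit passes all N2, so N2 in H = N2 in W = 309.01 kg/h.
H2 in H: m_A = 487.4×0.806 + (1−0.306)·(1−0.814)·m_A, so m_A = 392.84/0.8709 = 451.07 kg/h.
W = (1−0.814)×451.07 + 309.01 = 392.9 kg/h.
Purge A = 0.306×392.9 = 120.23 kg/h.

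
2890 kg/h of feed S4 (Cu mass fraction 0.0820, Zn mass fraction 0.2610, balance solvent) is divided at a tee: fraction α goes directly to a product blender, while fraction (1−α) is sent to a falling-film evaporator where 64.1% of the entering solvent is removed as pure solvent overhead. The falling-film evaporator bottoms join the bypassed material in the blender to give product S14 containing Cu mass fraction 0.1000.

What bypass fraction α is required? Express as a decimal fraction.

All 2890×0.082 = 236.98 kg/h of Cu reaches S14, so S14 = 236.98/0.100 = 2369.8 kg/h and vapour = 520.2 kg/h.
The evaporator receives (1−α)·2890 of feed at 0.657 solvent and removes 0.641 of that solvent:
0.641×0.657×(1−α)×2890 = 520.2
(1−α) = 520.2/1217.1 = 0.4274;  α = 0.5726.

0.573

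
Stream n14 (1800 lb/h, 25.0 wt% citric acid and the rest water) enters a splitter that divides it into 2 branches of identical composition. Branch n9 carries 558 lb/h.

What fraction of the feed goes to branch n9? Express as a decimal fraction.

Fraction to n9 = 558/1800 = 0.3100.

0.310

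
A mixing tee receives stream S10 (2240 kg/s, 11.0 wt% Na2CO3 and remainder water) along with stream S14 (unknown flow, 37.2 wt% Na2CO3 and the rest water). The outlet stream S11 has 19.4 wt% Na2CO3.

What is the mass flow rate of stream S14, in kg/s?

1057 kg/s

Let S14 be the unknown flow. Total out = 2240 + S14.
Na2CO3 balance: 246.4 + 0.372·S14 = 0.194·(2240 + S14)
(0.372 − 0.194)·S14 = 0.194×2240 − 246.4 = 188.16
S14 = 188.16 / 0.178 = 1057.1 kg/s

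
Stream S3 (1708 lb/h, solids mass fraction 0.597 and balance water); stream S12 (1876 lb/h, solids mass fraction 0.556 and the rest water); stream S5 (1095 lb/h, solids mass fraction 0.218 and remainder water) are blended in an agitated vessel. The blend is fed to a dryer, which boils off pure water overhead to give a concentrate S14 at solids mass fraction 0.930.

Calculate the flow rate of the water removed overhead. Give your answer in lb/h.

solids entering = 1708×0.597 + 1876×0.556 + 1095×0.218 = 2301.4 lb/h.
All solids reports to S14, so S14 = 2301.4/0.930 = 2474.7 lb/h.
Total feed = 4679 lb/h; overhead = 4679 − 2474.7 = 2204.3 lb/h.

2204 lb/h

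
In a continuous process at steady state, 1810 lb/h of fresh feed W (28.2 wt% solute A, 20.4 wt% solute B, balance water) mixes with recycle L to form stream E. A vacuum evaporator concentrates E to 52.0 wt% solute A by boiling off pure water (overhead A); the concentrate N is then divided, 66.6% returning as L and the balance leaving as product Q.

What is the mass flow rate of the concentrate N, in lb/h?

Overall solute A balance (none leaves overhead): solute A in fresh feed = solute A in product, i.e. 1810×0.282 = (1−0.666)·N·0.520.
N = 510.42/(0.520×0.334) = 2938.9 lb/h.

2939 lb/h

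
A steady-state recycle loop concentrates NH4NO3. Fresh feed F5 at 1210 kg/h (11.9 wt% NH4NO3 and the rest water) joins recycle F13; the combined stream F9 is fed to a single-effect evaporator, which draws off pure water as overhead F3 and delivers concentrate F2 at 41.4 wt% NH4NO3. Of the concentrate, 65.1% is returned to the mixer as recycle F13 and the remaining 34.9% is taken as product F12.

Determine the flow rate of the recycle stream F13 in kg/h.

Overall NH4NO3 balance (none leaves overhead): NH4NO3 in fresh feed = NH4NO3 in product, i.e. 1210×0.119 = (1−0.651)·F2·0.414.
F2 = 143.99/(0.414×0.349) = 996.57 kg/h.
Recycle F13 = 0.651×996.57 = 648.77 kg/h.

648.8 kg/h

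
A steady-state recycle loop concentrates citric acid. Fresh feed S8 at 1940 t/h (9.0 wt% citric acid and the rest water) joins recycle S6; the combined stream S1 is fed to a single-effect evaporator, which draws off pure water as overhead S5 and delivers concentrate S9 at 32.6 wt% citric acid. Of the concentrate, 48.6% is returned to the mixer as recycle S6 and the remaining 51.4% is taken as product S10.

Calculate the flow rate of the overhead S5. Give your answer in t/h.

Overall citric acid balance (none leaves overhead): citric acid in fresh feed = citric acid in product, i.e. 1940×0.090 = (1−0.486)·S9·0.326.
S9 = 174.6/(0.326×0.514) = 1042 t/h.
Recycle S6 = 0.486×1042 = 506.41 t/h.
Combined feed S1 = 1940 + 506.41 = 2446.4 t/h.
Overhead S5 = S1 − S9 = 2446.4 − 1042 = 1404.4 t/h.

1404 t/h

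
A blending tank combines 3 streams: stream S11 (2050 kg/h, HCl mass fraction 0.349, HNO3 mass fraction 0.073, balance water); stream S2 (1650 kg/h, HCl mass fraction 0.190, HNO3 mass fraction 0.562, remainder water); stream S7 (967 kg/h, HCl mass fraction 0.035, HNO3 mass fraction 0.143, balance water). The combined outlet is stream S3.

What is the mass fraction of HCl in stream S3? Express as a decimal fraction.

Total flow out = 2050 + 1650 + 967 = 4667 kg/h.
HCl in = 2050×0.349 + 1650×0.190 + 967×0.035 = 1062.8 kg/h.
HCl mass fraction in S3 = 1062.8/4667 = 0.228.

0.228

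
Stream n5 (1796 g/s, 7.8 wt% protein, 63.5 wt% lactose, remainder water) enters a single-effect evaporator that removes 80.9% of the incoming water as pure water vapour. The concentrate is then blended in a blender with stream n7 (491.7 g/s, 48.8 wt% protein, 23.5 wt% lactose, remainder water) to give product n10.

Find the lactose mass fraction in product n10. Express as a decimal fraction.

0.6714

Vapour removed = 0.809×0.287×1796 = 417 g/s; concentrate = 1379 g/s.
lactose reaching the mixer = 1140.5 (from concentrate) + 491.7×0.235 = 1256 g/s.
Product flow = 1379 + 491.7 = 1870.7 g/s; lactose fraction = 0.6714.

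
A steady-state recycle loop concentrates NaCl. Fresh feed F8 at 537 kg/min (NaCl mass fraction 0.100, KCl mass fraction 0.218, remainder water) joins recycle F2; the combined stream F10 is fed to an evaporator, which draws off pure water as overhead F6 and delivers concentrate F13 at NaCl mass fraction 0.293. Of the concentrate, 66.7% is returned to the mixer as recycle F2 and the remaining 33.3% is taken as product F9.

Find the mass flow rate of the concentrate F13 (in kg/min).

Overall NaCl balance (none leaves overhead): NaCl in fresh feed = NaCl in product, i.e. 537×0.100 = (1−0.667)·F13·0.293.
F13 = 53.7/(0.293×0.333) = 550.38 kg/min.

550.4 kg/min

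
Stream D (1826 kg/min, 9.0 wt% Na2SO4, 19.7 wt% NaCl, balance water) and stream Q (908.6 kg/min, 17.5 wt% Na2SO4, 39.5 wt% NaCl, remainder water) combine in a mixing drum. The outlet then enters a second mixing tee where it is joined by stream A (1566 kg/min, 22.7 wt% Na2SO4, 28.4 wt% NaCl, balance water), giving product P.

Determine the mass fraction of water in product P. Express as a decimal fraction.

Overall, product flow = 4300.6 kg/min.
water in = 1826×0.713 + 908.6×0.430 + 1566×0.489 = 2458.4 kg/min.
water fraction in P = 0.572.

0.572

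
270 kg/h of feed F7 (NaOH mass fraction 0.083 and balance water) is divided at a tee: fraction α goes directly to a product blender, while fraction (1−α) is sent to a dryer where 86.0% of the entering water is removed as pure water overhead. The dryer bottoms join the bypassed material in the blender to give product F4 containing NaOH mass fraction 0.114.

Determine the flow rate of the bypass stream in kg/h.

All 270×0.083 = 22.41 kg/h of NaOH reaches F4, so F4 = 22.41/0.114 = 196.58 kg/h and vapour = 73.421 kg/h.
The evaporator receives (1−α)·270 of feed at 0.917 water and removes 0.860 of that water:
0.860×0.917×(1−α)×270 = 73.421
(1−α) = 73.421/212.93 = 0.3448;  α = 0.6552.
Bypass flow = 0.6552×270 = 176.9 kg/h.

176.9 kg/h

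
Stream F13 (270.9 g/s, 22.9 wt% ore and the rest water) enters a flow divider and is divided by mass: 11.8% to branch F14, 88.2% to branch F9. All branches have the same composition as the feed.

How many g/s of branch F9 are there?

238.9 g/s

Branch F9 flow = 0.882×270.9 = 238.93 g/s.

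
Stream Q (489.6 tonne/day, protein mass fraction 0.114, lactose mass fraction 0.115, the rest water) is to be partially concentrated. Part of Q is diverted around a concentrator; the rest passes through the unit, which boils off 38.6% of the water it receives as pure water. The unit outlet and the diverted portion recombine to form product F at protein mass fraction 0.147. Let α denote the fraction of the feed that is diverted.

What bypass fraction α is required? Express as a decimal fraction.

0.246

All 489.6×0.114 = 55.814 tonne/day of protein reaches F, so F = 55.814/0.147 = 379.69 tonne/day and vapour = 109.91 tonne/day.
The evaporator receives (1−α)·489.6 of feed at 0.771 water and removes 0.386 of that water:
0.386×0.771×(1−α)×489.6 = 109.91
(1−α) = 109.91/145.71 = 0.7543;  α = 0.2457.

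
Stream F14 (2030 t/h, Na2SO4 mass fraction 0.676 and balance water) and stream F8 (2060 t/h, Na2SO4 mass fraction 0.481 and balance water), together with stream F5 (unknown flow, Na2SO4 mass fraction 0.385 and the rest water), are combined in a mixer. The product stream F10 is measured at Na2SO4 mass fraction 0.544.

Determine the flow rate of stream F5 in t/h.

Let F5 be the unknown flow. Total out = 4090 + F5.
Na2SO4 balance: 2363.1 + 0.385·F5 = 0.544·(4090 + F5)
(0.385 − 0.544)·F5 = 0.544×4090 − 2363.1 = -138.18
F5 = -138.18 / -0.159 = 869.06 t/h

869.1 t/h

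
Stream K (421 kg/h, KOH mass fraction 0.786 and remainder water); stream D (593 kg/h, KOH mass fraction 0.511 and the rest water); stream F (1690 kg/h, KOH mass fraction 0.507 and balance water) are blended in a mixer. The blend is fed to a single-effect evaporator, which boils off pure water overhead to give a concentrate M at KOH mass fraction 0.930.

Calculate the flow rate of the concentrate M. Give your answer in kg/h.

KOH entering = 421×0.786 + 593×0.511 + 1690×0.507 = 1490.8 kg/h.
All KOH reports to M, so M = 1490.8/0.930 = 1603 kg/h.

1603 kg/h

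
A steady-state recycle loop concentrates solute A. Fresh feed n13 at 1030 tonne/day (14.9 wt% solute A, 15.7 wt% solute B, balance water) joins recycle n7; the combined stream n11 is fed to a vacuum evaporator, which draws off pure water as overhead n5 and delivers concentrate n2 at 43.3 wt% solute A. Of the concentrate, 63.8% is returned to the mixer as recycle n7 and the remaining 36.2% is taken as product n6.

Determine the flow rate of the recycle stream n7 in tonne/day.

Overall solute A balance (none leaves overhead): solute A in fresh feed = solute A in product, i.e. 1030×0.149 = (1−0.638)·n2·0.433.
n2 = 153.47/(0.433×0.362) = 979.1 tonne/day.
Recycle n7 = 0.638×979.1 = 624.67 tonne/day.

624.7 tonne/day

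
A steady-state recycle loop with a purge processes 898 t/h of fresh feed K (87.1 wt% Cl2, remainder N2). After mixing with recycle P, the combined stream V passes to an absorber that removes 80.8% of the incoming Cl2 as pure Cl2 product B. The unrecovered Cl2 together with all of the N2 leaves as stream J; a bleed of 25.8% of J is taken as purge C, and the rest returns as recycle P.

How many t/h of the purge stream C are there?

161 t/h

N2 enters only via K and leaves only via the purge: 898×0.129 = 0.258×(N2 in J), and the absorber passes all N2, so N2 in V = N2 in J = 449 t/h.
Cl2 in V: m_A = 898×0.871 + (1−0.258)·(1−0.808)·m_A, so m_A = 782.16/0.8575 = 912.1 t/h.
J = (1−0.808)×912.1 + 449 = 624.12 t/h.
Purge C = 0.258×624.12 = 161.02 t/h.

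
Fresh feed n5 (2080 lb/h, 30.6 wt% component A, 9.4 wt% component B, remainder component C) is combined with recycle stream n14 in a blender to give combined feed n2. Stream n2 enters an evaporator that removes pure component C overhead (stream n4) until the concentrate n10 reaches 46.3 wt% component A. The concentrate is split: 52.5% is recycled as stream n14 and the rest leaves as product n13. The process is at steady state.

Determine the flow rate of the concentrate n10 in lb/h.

2894 lb/h

Overall component A balance (none leaves overhead): component A in fresh feed = component A in product, i.e. 2080×0.306 = (1−0.525)·n10·0.463.
n10 = 636.48/(0.463×0.475) = 2894.1 lb/h.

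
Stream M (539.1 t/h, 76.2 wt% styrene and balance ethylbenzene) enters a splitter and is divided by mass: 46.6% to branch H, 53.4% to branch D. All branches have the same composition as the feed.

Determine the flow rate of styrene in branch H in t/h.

191.4 t/h

Branch H total = 0.466×539.1 = 251.22 t/h.
styrene in H = 0.762×251.22 = 191.43 t/h.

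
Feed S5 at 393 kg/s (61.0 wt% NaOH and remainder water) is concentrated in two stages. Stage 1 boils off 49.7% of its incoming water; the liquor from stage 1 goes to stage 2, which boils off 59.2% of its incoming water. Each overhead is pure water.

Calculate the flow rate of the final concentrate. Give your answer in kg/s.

271.2 kg/s

water in feed = 393×0.390 = 153.27 kg/s.
After stage 1: water left = (1−0.497)×153.27 = 77.095; stream total = 316.82 kg/s.
After stage 2: water left = (1−0.592)×77.095 = 31.455; final concentrate = 271.18 kg/s.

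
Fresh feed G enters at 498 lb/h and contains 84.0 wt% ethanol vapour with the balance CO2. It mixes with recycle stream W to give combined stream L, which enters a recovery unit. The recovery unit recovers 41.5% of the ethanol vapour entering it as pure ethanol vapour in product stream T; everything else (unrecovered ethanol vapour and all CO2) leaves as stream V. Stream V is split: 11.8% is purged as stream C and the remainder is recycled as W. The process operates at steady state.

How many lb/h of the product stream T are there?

358.7 lb/h

ethanol vapour in L: m_A = 498×0.840 + (1−0.118)·(1−0.415)·m_A, so m_A = 418.32/0.4840 = 864.24 lb/h.
Product T = 0.415×864.24 = 358.66 lb/h.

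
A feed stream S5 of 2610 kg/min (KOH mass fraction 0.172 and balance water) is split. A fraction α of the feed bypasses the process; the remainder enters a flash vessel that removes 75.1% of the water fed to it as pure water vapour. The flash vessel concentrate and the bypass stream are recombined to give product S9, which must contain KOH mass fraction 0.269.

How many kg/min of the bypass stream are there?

1096 kg/min

All 2610×0.172 = 448.92 kg/min of KOH reaches S9, so S9 = 448.92/0.269 = 1668.8 kg/min and vapour = 941.15 kg/min.
The evaporator receives (1−α)·2610 of feed at 0.828 water and removes 0.751 of that water:
0.751×0.828×(1−α)×2610 = 941.15
(1−α) = 941.15/1623 = 0.5799;  α = 0.4201.
Bypass flow = 0.4201×2610 = 1096.5 kg/min.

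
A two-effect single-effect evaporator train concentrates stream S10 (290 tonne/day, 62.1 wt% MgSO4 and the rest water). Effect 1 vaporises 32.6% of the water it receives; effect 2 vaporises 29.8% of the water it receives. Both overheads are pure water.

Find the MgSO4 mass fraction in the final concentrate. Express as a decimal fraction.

0.776

water in feed = 290×0.379 = 109.91 tonne/day.
After stage 1: water left = (1−0.326)×109.91 = 74.079; stream total = 254.17 tonne/day.
After stage 2: water left = (1−0.298)×74.079 = 52.004; final concentrate = 232.09 tonne/day.
MgSO4 fraction = 180.09/232.09 = 0.776.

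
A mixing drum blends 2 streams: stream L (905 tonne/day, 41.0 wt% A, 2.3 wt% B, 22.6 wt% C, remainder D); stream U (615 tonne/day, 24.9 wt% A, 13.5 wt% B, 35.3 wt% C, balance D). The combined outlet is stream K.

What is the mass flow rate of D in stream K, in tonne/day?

D out = D in = 905×0.341 + 615×0.263 = 470.35 tonne/day.

470.4 tonne/day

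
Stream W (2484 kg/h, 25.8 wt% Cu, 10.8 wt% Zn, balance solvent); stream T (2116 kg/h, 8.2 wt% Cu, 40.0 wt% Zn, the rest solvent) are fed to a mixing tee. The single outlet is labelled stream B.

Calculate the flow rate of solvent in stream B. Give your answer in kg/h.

solvent out = solvent in = 2484×0.634 + 2116×0.518 = 2670.9 kg/h.

2671 kg/h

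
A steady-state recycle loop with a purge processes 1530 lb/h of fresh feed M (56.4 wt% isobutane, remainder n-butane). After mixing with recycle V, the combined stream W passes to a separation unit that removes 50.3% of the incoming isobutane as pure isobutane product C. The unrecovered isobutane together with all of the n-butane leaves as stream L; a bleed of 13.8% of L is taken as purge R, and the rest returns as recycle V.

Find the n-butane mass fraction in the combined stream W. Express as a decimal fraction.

0.762

n-butane enters only via M and leaves only via the purge: 1530×0.436 = 0.138×(n-butane in L), and the separation unit passes all n-butane, so n-butane in W = n-butane in L = 4833.9 lb/h.
isobutane in W: m_A = 1530×0.564 + (1−0.138)·(1−0.503)·m_A, so m_A = 862.92/0.5716 = 1509.7 lb/h.
W = 1509.7 + 4833.9 = 6343.6 lb/h.
n-butane fraction in W = 4833.9/6343.6 = 0.762.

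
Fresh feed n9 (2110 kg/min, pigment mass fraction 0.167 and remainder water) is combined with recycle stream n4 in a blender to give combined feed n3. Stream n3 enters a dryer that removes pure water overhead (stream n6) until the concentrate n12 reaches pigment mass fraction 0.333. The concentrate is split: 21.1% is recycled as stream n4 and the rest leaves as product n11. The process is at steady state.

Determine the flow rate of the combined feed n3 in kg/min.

2393 kg/min

Overall pigment balance (none leaves overhead): pigment in fresh feed = pigment in product, i.e. 2110×0.167 = (1−0.211)·n12·0.333.
n12 = 352.37/(0.333×0.789) = 1341.2 kg/min.
Recycle n4 = 0.211×1341.2 = 282.98 kg/min.
Combined feed n3 = 2110 + 282.98 = 2393 kg/min.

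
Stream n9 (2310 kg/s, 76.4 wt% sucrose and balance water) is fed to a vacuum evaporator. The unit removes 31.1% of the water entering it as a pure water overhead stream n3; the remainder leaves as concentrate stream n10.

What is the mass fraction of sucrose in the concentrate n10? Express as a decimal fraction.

0.825

sucrose is not removed: 2310×0.764 = 1764.8 kg/s of sucrose enters n10.
water entering = 2310×0.236 = 545.16 kg/s; overhead removed = 0.311×545.16 = 169.54 kg/s.
Concentrate = 2310 − 169.54 = 2140.5 kg/s.
Mass fraction = 1764.8/2140.5 = 0.825.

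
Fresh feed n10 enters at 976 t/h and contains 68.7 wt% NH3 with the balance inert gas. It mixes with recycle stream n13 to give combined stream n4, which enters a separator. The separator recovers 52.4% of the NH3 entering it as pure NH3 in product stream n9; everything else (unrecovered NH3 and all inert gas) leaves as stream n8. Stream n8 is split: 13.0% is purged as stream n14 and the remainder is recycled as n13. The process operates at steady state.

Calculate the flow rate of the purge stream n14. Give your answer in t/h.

inert gas enters only via n10 and leaves only via the purge: 976×0.313 = 0.130×(inert gas in n8), and the separator passes all inert gas, so inert gas in n4 = inert gas in n8 = 2349.9 t/h.
NH3 in n4: m_A = 976×0.687 + (1−0.130)·(1−0.524)·m_A, so m_A = 670.51/0.5859 = 1144.5 t/h.
n8 = (1−0.524)×1144.5 + 2349.9 = 2894.7 t/h.
Purge n14 = 0.130×2894.7 = 376.31 t/h.

376.3 t/h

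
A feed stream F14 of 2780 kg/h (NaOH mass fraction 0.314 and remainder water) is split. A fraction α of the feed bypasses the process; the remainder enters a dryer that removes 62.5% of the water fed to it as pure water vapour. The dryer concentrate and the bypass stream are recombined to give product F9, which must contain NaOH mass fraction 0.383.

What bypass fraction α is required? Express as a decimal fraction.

All 2780×0.314 = 872.92 kg/h of NaOH reaches F9, so F9 = 872.92/0.383 = 2279.2 kg/h and vapour = 500.84 kg/h.
The evaporator receives (1−α)·2780 of feed at 0.686 water and removes 0.625 of that water:
0.625×0.686×(1−α)×2780 = 500.84
(1−α) = 500.84/1191.9 = 0.4202;  α = 0.5798.

0.580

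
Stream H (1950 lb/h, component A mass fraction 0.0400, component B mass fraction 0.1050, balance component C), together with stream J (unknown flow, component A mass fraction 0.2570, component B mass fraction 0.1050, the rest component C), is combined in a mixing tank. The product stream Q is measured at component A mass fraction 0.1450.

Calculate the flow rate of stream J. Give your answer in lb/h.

Let J be the unknown flow. Total out = 1950 + J.
component A balance: 78 + 0.257·J = 0.145·(1950 + J)
(0.257 − 0.145)·J = 0.145×1950 − 78 = 204.75
J = 204.75 / 0.112 = 1828.1 lb/h

1828 lb/h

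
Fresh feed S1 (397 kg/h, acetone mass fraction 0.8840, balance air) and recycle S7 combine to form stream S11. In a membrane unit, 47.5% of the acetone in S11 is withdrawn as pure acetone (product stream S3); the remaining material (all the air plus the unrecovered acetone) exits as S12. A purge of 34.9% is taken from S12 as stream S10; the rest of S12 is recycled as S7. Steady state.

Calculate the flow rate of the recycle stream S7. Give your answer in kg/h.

air enters only via S1 and leaves only via the purge: 397×0.116 = 0.349×(air in S12), and the membrane unit passes all air, so air in S11 = air in S12 = 131.95 kg/h.
acetone in S11: m_A = 397×0.884 + (1−0.349)·(1−0.475)·m_A, so m_A = 350.95/0.6582 = 533.17 kg/h.
S12 = (1−0.475)×533.17 + 131.95 = 411.87 kg/h.
Recycle S7 = (1−0.349)×411.87 = 268.13 kg/h.

268.1 kg/h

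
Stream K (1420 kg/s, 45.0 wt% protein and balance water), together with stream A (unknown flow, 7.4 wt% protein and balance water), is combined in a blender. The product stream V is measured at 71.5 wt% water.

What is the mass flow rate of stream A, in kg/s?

Let A be the unknown flow. Total out = 1420 + A.
water balance: 781 + 0.926·A = 0.715·(1420 + A)
(0.926 − 0.715)·A = 0.715×1420 − 781 = 234.3
A = 234.3 / 0.211 = 1110.4 kg/s

1110 kg/s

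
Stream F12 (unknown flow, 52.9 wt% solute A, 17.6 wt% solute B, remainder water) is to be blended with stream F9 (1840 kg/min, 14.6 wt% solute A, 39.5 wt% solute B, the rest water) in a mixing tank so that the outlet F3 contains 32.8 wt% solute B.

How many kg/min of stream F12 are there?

Let F12 be the unknown flow. Total out = 1840 + F12.
solute B balance: 726.8 + 0.176·F12 = 0.328·(1840 + F12)
(0.176 − 0.328)·F12 = 0.328×1840 − 726.8 = -123.28
F12 = -123.28 / -0.152 = 811.05 kg/min

811.1 kg/min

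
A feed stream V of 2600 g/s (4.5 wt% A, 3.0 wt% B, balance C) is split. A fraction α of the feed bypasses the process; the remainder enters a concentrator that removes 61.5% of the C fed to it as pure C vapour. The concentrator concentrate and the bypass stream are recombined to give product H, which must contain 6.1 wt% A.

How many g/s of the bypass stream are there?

1401 g/s

All 2600×0.045 = 117 g/s of A reaches H, so H = 117/0.061 = 1918 g/s and vapour = 681.97 g/s.
The evaporator receives (1−α)·2600 of feed at 0.925 C and removes 0.615 of that C:
0.615×0.925×(1−α)×2600 = 681.97
(1−α) = 681.97/1479.1 = 0.4611;  α = 0.5389.
Bypass flow = 0.5389×2600 = 1401.2 g/s.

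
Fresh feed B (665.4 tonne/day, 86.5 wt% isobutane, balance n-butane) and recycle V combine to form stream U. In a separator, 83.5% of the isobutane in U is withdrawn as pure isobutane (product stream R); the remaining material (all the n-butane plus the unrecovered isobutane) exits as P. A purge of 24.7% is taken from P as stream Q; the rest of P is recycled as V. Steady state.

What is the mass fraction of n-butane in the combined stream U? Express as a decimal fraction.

n-butane enters only via B and leaves only via the purge: 665.4×0.135 = 0.247×(n-butane in P), and the separator passes all n-butane, so n-butane in U = n-butane in P = 363.68 tonne/day.
isobutane in U: m_A = 665.4×0.865 + (1−0.247)·(1−0.835)·m_A, so m_A = 575.57/0.8758 = 657.23 tonne/day.
U = 657.23 + 363.68 = 1020.9 tonne/day.
n-butane fraction in U = 363.68/1020.9 = 0.356.

0.356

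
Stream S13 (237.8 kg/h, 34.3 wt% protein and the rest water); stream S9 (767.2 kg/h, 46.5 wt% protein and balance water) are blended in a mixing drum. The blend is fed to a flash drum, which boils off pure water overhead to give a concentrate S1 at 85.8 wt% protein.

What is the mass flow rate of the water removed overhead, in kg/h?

protein entering = 237.8×0.343 + 767.2×0.465 = 438.31 kg/h.
All protein reports to S1, so S1 = 438.31/0.858 = 510.85 kg/h.
Total feed = 1005 kg/h; overhead = 1005 − 510.85 = 494.15 kg/h.

494.1 kg/h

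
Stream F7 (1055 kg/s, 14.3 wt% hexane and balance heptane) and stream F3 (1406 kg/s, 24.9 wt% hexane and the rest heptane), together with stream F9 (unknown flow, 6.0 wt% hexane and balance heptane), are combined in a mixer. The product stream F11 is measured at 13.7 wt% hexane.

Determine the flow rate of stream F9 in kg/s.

2127 kg/s

Let F9 be the unknown flow. Total out = 2461 + F9.
hexane balance: 500.96 + 0.060·F9 = 0.137·(2461 + F9)
(0.060 − 0.137)·F9 = 0.137×2461 − 500.96 = -163.8
F9 = -163.8 / -0.077 = 2127.3 kg/s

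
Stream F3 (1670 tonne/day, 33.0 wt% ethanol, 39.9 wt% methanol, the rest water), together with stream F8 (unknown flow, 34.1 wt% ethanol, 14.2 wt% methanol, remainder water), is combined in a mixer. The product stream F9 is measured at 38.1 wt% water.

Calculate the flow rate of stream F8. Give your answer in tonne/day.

Let F8 be the unknown flow. Total out = 1670 + F8.
water balance: 452.57 + 0.517·F8 = 0.381·(1670 + F8)
(0.517 − 0.381)·F8 = 0.381×1670 − 452.57 = 183.7
F8 = 183.7 / 0.136 = 1350.7 tonne/day

1351 tonne/day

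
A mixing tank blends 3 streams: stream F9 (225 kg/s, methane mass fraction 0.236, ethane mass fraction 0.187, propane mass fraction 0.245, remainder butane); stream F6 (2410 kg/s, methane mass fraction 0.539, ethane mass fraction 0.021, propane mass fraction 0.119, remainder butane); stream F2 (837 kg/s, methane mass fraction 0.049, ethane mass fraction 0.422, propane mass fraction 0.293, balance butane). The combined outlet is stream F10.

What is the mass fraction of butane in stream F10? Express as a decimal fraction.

Total flow out = 225 + 2410 + 837 = 3472 kg/s.
butane in = 225×0.332 + 2410×0.321 + 837×0.236 = 1045.8 kg/s.
butane mass fraction in F10 = 1045.8/3472 = 0.301.

0.301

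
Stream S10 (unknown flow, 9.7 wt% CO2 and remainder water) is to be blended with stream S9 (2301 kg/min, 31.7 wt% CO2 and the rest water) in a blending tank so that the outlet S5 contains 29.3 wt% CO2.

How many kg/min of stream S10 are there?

Let S10 be the unknown flow. Total out = 2301 + S10.
CO2 balance: 729.42 + 0.097·S10 = 0.293·(2301 + S10)
(0.097 − 0.293)·S10 = 0.293×2301 − 729.42 = -55.224
S10 = -55.224 / -0.196 = 281.76 kg/min

281.8 kg/min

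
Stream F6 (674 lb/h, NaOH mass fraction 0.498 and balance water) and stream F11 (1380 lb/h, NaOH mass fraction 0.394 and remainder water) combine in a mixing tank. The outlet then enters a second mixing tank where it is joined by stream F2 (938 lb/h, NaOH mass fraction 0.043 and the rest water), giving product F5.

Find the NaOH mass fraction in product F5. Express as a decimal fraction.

0.307

Overall, product flow = 2992 lb/h.
NaOH in = 674×0.498 + 1380×0.394 + 938×0.043 = 919.71 lb/h.
NaOH fraction in F5 = 0.307.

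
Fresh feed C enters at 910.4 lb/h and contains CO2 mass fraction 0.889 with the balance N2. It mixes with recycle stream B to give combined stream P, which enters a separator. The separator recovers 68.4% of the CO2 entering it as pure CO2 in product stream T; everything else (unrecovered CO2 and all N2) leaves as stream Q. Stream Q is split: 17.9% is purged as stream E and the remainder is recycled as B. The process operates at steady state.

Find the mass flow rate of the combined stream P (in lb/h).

N2 enters only via C and leaves only via the purge: 910.4×0.111 = 0.179×(N2 in Q), and the separator passes all N2, so N2 in P = N2 in Q = 564.55 lb/h.
CO2 in P: m_A = 910.4×0.889 + (1−0.179)·(1−0.684)·m_A, so m_A = 809.35/0.7406 = 1092.9 lb/h.
P = 1092.9 + 564.55 = 1657.4 lb/h.

1657 lb/h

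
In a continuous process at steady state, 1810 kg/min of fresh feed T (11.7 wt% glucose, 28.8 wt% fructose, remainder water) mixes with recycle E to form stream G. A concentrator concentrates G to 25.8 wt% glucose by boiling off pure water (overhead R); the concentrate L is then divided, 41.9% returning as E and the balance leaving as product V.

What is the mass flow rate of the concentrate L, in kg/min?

Overall glucose balance (none leaves overhead): glucose in fresh feed = glucose in product, i.e. 1810×0.117 = (1−0.419)·L·0.258.
L = 211.77/(0.258×0.581) = 1412.8 kg/min.

1413 kg/min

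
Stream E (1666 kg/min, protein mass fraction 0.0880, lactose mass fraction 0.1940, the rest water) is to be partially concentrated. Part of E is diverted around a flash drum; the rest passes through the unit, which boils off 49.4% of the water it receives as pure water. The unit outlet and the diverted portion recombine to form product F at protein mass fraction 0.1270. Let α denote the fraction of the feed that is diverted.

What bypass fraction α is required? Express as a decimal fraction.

0.134

All 1666×0.088 = 146.61 kg/min of protein reaches F, so F = 146.61/0.127 = 1154.4 kg/min and vapour = 511.61 kg/min.
The evaporator receives (1−α)·1666 of feed at 0.718 water and removes 0.494 of that water:
0.494×0.718×(1−α)×1666 = 511.61
(1−α) = 511.61/590.92 = 0.8658;  α = 0.1342.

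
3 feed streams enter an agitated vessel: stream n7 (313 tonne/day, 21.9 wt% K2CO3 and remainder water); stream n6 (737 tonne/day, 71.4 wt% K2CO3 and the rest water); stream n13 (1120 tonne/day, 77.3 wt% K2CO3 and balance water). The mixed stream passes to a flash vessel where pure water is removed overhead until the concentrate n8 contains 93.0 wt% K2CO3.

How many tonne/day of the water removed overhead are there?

K2CO3 entering = 313×0.219 + 737×0.714 + 1120×0.773 = 1460.5 tonne/day.
All K2CO3 reports to n8, so n8 = 1460.5/0.930 = 1570.5 tonne/day.
Total feed = 2170 tonne/day; overhead = 2170 − 1570.5 = 599.54 tonne/day.

599.5 tonne/day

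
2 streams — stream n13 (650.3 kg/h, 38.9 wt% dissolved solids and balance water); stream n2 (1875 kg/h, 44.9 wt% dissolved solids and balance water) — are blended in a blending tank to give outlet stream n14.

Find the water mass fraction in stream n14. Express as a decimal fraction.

Total flow out = 650.3 + 1875 = 2525.3 kg/h.
water in = 650.3×0.611 + 1875×0.551 = 1430.5 kg/h.
water mass fraction in n14 = 1430.5/2525.3 = 0.566.

0.566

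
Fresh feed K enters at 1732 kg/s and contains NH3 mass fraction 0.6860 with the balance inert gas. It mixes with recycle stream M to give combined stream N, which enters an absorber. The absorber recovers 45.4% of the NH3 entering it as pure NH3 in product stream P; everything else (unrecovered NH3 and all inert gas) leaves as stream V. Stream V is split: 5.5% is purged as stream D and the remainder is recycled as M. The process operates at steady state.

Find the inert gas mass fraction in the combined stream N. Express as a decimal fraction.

inert gas enters only via K and leaves only via the purge: 1732×0.314 = 0.055×(inert gas in V), and the absorber passes all inert gas, so inert gas in N = inert gas in V = 9888.1 kg/s.
NH3 in N: m_A = 1732×0.686 + (1−0.055)·(1−0.454)·m_A, so m_A = 1188.2/0.4840 = 2454.7 kg/s.
N = 2454.7 + 9888.1 = 12343 kg/s.
inert gas fraction in N = 9888.1/12343 = 0.8011.

0.8011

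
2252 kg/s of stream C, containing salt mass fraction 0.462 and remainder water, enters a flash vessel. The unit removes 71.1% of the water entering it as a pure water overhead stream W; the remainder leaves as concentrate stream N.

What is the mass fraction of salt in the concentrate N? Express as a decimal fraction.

salt is not removed: 2252×0.462 = 1040.4 kg/s of salt enters N.
water entering = 2252×0.538 = 1211.6 kg/s; overhead removed = 0.711×1211.6 = 861.43 kg/s.
Concentrate = 2252 − 861.43 = 1390.6 kg/s.
Mass fraction = 1040.4/1390.6 = 0.748.

0.748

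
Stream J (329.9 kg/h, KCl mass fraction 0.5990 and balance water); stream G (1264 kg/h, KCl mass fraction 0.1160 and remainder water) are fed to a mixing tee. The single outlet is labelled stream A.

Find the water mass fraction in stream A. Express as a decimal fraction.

Total flow out = 329.9 + 1264 = 1593.9 kg/h.
water in = 329.9×0.401 + 1264×0.884 = 1249.7 kg/h.
water mass fraction in A = 1249.7/1593.9 = 0.7840.

0.7840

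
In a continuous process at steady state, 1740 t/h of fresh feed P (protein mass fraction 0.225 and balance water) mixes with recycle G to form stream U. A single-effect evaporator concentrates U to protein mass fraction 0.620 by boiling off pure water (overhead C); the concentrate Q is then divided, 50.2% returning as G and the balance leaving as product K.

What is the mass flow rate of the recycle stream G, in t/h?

636.5 t/h

Overall protein balance (none leaves overhead): protein in fresh feed = protein in product, i.e. 1740×0.225 = (1−0.502)·Q·0.620.
Q = 391.5/(0.620×0.498) = 1268 t/h.
Recycle G = 0.502×1268 = 636.52 t/h.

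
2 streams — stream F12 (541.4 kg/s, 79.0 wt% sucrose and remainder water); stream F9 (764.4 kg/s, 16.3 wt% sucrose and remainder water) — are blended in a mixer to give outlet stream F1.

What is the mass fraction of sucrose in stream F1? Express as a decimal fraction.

0.423

Total flow out = 541.4 + 764.4 = 1305.8 kg/s.
sucrose in = 541.4×0.790 + 764.4×0.163 = 552.3 kg/s.
sucrose mass fraction in F1 = 552.3/1305.8 = 0.423.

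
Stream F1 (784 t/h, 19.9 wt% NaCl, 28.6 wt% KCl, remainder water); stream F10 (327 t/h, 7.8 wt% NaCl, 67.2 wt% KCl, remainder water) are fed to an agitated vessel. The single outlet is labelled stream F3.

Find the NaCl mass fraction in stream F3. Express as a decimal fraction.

0.1634

Total flow out = 784 + 327 = 1111 t/h.
NaCl in = 784×0.199 + 327×0.078 = 181.52 t/h.
NaCl mass fraction in F3 = 181.52/1111 = 0.1634.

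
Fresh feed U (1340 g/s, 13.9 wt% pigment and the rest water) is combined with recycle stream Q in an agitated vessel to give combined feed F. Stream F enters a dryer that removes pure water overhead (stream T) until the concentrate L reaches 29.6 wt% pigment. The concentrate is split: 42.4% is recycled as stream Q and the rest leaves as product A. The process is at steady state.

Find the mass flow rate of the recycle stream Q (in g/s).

Overall pigment balance (none leaves overhead): pigment in fresh feed = pigment in product, i.e. 1340×0.139 = (1−0.424)·L·0.296.
L = 186.26/(0.296×0.576) = 1092.5 g/s.
Recycle Q = 0.424×1092.5 = 463.2 g/s.

463.2 g/s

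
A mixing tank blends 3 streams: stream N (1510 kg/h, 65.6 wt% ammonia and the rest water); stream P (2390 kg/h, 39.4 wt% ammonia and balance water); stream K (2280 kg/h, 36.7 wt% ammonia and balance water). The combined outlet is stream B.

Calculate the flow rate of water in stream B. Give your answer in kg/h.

3411 kg/h

water out = water in = 1510×0.344 + 2390×0.606 + 2280×0.633 = 3411 kg/h.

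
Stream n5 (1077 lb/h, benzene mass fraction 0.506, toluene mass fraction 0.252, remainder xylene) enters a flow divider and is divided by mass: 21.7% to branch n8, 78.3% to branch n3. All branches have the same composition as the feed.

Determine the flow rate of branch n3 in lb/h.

Branch n3 flow = 0.783×1077 = 843.29 lb/h.

843.3 lb/h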